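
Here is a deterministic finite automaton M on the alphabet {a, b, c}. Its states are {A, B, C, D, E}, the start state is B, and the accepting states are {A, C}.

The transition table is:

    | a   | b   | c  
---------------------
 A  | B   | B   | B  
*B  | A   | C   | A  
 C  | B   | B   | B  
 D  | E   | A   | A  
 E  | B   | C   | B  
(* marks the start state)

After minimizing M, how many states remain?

First remove the unreachable states {D,E}; 3 states remain.
Start with accepting vs non-accepting: {A,C} | {B}.
The partition is now stable with 2 blocks: {A,C} | {B}.

2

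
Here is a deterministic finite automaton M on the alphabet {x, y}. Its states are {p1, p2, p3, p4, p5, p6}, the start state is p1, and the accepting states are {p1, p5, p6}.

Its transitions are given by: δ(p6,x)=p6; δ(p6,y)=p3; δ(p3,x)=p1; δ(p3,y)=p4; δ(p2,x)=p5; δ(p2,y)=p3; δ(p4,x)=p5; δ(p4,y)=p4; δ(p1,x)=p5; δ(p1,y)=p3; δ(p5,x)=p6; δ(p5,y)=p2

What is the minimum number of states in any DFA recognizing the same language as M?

2

Every state is reachable, so we keep all 6.
Start with accepting vs non-accepting: {p1,p5,p6} | {p2,p3,p4}.
Stable partition: {p1,p5,p6} | {p2,p3,p4} — 2 equivalence classes.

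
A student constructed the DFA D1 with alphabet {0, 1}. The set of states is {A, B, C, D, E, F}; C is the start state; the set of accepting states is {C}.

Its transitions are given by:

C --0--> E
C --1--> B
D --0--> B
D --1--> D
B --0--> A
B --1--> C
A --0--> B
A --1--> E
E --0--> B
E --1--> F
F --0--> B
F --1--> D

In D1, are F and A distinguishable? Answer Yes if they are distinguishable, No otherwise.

No

Every state is reachable, so we keep all 6.
Start with accepting vs non-accepting: {C} | {A,B,D,E,F}.
Refine {A,B,D,E,F} on symbol 1: members go to different blocks, giving {A,D,E,F} and {B}.
No further refinement is possible. Final partition (3 blocks): {C} | {A,D,E,F} | {B}.
F and A lie in the same block of the stable partition, so they are equivalent — no string distinguishes them.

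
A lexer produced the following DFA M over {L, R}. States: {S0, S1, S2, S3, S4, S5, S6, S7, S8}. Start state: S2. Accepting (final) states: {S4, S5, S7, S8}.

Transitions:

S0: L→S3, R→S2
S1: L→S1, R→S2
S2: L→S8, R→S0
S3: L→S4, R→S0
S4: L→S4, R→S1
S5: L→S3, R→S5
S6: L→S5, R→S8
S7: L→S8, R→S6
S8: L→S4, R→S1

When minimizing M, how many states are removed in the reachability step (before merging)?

3

BFS from S2 reaches {S0, S1, S2, S3, S4, S8}; the 3 state(s) S5, S6, S7 are never visited.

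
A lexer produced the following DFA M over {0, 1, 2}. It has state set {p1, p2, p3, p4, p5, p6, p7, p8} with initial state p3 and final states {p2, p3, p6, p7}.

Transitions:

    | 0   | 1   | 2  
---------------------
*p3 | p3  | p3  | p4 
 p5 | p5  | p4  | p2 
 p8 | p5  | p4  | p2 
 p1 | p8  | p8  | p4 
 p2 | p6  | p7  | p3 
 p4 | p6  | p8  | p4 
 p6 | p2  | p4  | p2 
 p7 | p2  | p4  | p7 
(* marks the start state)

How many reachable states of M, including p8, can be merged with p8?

2

First remove the unreachable states {p1}; 7 states remain.
Start with accepting vs non-accepting: {p2,p3,p6,p7} | {p4,p5,p8}.
Refine {p2,p3,p6,p7} on symbol 1: members go to different blocks, giving {p2,p3} and {p6,p7}.
On input 0, block {p2,p3} splits into {p2} and {p3}.
On input 0, block {p4,p5,p8} splits into {p5,p8} and {p4}.
On input 2, block {p6,p7} splits into {p6} and {p7}.
The partition is now stable with 6 blocks: {p2} | {p5,p8} | {p6} | {p3} | {p4} | {p7}.
The equivalence class containing p8 is {p5,p8}, of size 2.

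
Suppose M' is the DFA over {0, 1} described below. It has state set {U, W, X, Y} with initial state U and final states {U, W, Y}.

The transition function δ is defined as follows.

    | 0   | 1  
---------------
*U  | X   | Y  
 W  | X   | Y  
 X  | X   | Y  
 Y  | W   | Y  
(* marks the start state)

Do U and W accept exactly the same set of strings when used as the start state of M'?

P0 = {U,W,Y} | {X}.
On input 0, block {U,W,Y} splits into {U,W} and {Y}.
The partition is now stable with 3 blocks: {U,W} | {X} | {Y}.
U and W lie in the same block of the stable partition, so they are equivalent — no string distinguishes them.

Yes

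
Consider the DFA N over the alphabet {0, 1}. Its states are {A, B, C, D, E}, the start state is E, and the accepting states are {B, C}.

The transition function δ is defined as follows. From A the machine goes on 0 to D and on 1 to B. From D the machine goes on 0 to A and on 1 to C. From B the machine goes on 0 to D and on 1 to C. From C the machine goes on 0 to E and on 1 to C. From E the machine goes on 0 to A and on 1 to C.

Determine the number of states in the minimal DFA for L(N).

Every state is reachable, so we keep all 5.
Initial partition by acceptance: {B,C} | {A,D,E}.
Stable partition: {B,C} | {A,D,E} — 2 equivalence classes.

2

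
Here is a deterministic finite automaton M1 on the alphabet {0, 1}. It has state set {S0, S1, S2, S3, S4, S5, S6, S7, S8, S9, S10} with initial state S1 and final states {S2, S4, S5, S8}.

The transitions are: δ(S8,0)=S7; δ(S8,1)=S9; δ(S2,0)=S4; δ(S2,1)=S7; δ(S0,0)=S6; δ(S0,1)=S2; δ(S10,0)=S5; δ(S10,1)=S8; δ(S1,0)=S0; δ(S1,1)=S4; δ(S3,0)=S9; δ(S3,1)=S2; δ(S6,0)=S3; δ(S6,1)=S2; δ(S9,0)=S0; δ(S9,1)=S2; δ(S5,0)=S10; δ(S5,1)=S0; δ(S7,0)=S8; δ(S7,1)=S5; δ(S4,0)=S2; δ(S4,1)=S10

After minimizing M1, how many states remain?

4

Initial partition by acceptance: {S2,S4,S5,S8} | {S0,S1,S3,S6,S7,S9,S10}.
Refine {S2,S4,S5,S8} on symbol 0: members go to different blocks, giving {S2,S4} and {S5,S8}.
Split {S0,S1,S3,S6,S7,S9,S10} by δ(·,0) → {S0,S1,S3,S6,S9} and {S7,S10}.
No further refinement is possible. Final partition (4 blocks): {S2,S4} | {S0,S1,S3,S6,S9} | {S5,S8} | {S7,S10}.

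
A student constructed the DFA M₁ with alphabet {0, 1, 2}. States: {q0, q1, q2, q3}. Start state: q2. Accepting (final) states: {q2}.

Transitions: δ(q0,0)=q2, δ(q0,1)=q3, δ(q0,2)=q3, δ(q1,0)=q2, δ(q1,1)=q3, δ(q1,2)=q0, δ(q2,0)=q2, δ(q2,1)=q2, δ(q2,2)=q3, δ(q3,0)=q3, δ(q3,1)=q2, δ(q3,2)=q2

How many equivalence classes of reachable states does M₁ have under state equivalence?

Reachable states from the start: {q2,q3}. Unreachable: {q0,q1} — drop them.
P0 = {q2} | {q3}.
No further refinement is possible. Final partition (2 blocks): {q2} | {q3}.

2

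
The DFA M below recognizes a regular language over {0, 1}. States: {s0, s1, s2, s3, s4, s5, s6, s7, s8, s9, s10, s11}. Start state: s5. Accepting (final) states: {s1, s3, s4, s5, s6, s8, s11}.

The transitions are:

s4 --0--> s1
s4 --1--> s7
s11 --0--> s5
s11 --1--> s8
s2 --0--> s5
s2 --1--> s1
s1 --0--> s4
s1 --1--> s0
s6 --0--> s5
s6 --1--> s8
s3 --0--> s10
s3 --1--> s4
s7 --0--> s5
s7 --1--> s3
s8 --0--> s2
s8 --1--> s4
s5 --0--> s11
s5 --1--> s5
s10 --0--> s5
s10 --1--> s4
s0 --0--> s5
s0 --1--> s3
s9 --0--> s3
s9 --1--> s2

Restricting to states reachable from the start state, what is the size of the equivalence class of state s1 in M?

2

First remove the unreachable states {s6,s9}; 10 states remain.
P0 = {s1,s3,s4,s5,s8,s11} | {s0,s2,s7,s10}.
On input 0, block {s1,s3,s4,s5,s8,s11} splits into {s1,s4,s5,s11} and {s3,s8}.
Split {s1,s4,s5,s11} by δ(·,1) → {s1,s4} and {s5} and {s11}.
On input 1, block {s0,s2,s7,s10} splits into {s0,s7} and {s2,s10}.
Stable partition: {s1,s4} | {s0,s7} | {s3,s8} | {s5} | {s11} | {s2,s10} — 6 equivalence classes.
The equivalence class containing s1 is {s1,s4}, of size 2.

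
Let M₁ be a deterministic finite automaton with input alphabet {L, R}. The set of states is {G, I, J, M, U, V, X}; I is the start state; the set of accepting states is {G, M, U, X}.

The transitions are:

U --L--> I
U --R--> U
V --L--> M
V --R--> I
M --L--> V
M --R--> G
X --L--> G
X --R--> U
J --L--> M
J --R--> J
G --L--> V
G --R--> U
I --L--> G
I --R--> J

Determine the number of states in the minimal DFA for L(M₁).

States {X} cannot be reached from the start state, so discard them.
Start with accepting vs non-accepting: {G,M,U} | {I,J,V}.
No further refinement is possible. Final partition (2 blocks): {G,M,U} | {I,J,V}.

2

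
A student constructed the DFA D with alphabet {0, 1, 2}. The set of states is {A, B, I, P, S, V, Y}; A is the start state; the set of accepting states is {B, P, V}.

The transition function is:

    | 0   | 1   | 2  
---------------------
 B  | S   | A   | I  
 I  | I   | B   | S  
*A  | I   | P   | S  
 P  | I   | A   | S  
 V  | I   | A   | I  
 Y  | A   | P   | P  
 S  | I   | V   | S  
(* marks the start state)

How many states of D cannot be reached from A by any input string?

1

BFS from A reaches {A, B, I, P, S, V}; the 1 state(s) Y are never visited.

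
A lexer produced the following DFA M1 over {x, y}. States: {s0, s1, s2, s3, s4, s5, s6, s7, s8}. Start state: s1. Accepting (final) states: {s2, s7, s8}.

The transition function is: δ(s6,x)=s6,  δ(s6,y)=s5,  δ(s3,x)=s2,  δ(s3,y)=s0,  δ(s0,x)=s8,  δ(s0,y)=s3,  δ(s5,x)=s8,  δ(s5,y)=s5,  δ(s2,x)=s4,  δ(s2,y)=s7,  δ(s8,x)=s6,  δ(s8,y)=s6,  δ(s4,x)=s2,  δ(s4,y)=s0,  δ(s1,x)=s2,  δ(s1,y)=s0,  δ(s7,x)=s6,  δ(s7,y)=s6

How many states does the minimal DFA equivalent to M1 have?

6

P0 = {s2,s7,s8} | {s0,s1,s3,s4,s5,s6}.
On input y, block {s2,s7,s8} splits into {s7,s8} and {s2}.
Refine {s0,s1,s3,s4,s5,s6} on symbol x: members go to different blocks, giving {s1,s3,s4} and {s0,s5} and {s6}.
Split {s0,s5} by δ(·,y) → {s0} and {s5}.
No further refinement is possible. Final partition (6 blocks): {s7,s8} | {s1,s3,s4} | {s2} | {s0} | {s6} | {s5}.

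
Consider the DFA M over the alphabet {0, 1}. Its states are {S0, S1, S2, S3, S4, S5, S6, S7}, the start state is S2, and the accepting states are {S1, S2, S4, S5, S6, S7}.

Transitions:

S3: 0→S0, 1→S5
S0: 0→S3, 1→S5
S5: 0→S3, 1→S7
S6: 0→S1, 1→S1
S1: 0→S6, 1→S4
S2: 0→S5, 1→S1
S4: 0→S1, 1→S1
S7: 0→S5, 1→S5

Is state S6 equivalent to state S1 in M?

Yes

Initial partition by acceptance: {S1,S2,S4,S5,S6,S7} | {S0,S3}.
Refine {S1,S2,S4,S5,S6,S7} on symbol 0: members go to different blocks, giving {S1,S2,S4,S6,S7} and {S5}.
Refine {S1,S2,S4,S6,S7} on symbol 0: members go to different blocks, giving {S1,S4,S6} and {S2,S7}.
Split {S2,S7} by δ(·,1) → {S2} and {S7}.
Stable partition: {S1,S4,S6} | {S0,S3} | {S5} | {S2} | {S7} — 5 equivalence classes.
S6 and S1 lie in the same block of the stable partition, so they are equivalent — no string distinguishes them.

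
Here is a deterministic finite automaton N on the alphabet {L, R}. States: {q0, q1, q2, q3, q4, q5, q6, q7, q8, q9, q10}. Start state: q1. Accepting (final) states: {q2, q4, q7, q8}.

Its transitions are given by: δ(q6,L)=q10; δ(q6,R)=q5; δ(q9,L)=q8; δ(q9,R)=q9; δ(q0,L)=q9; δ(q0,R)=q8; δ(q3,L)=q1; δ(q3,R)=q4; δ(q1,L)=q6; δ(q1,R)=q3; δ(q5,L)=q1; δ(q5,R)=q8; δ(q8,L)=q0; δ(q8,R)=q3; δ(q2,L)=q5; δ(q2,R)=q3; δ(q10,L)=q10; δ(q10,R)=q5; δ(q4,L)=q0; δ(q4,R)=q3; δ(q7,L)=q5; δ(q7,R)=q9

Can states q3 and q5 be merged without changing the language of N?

First remove the unreachable states {q2,q7}; 9 states remain.
Initial partition by acceptance: {q4,q8} | {q0,q1,q3,q5,q6,q9,q10}.
Refine {q0,q1,q3,q5,q6,q9,q10} on symbol L: members go to different blocks, giving {q0,q1,q3,q5,q6,q10} and {q9}.
Split {q0,q1,q3,q5,q6,q10} by δ(·,L) → {q1,q3,q5,q6,q10} and {q0}.
Split {q1,q3,q5,q6,q10} by δ(·,R) → {q1,q6,q10} and {q3,q5}.
Stable partition: {q4,q8} | {q1,q6,q10} | {q9} | {q0} | {q3,q5} — 5 equivalence classes.
q3 and q5 lie in the same block of the stable partition, so they are equivalent — no string distinguishes them.

Yes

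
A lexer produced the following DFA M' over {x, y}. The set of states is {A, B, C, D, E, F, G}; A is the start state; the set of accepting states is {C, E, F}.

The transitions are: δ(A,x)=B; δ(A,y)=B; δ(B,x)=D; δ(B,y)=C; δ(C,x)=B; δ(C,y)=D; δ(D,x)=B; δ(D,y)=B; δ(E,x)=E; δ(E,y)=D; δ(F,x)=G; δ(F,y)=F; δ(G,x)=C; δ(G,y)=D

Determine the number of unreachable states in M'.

No path from A leads to E, F, G; the other 4 states are all reachable.

3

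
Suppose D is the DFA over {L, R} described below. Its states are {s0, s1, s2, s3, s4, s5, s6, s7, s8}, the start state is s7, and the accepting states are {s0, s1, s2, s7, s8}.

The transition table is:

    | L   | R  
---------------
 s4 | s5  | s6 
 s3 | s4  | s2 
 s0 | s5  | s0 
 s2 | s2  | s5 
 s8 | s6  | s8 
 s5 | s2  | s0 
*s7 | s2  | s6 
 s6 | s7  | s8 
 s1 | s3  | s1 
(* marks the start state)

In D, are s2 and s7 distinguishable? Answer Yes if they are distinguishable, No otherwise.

States {s1,s3,s4} cannot be reached from the start state, so discard them.
P0 = {s0,s2,s7,s8} | {s5,s6}.
Refine {s0,s2,s7,s8} on symbol L: members go to different blocks, giving {s0,s8} and {s2,s7}.
No further refinement is possible. Final partition (3 blocks): {s0,s8} | {s5,s6} | {s2,s7}.
s2 and s7 lie in the same block of the stable partition, so they are equivalent — no string distinguishes them.

No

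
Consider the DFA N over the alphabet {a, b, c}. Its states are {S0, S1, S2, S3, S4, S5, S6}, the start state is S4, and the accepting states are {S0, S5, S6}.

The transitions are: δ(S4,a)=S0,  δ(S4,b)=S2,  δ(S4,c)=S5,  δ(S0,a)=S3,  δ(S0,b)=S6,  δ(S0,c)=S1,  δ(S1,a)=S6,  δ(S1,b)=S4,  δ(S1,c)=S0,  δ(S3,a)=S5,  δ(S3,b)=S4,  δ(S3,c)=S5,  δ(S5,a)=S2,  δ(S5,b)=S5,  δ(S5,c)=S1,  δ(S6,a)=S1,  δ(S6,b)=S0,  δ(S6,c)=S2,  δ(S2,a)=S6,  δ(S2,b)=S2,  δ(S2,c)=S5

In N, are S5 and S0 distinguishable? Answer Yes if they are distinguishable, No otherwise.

Every state is reachable, so we keep all 7.
Initial partition by acceptance: {S0,S5,S6} | {S1,S2,S3,S4}.
The partition is now stable with 2 blocks: {S0,S5,S6} | {S1,S2,S3,S4}.
S5 and S0 lie in the same block of the stable partition, so they are equivalent — no string distinguishes them.

No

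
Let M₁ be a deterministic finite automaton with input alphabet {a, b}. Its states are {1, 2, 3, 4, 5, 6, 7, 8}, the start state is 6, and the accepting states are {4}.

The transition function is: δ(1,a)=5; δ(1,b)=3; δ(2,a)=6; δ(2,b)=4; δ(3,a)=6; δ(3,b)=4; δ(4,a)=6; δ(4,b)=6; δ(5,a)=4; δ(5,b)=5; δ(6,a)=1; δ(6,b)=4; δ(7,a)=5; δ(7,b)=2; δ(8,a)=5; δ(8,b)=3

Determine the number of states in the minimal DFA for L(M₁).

5

States {2,7,8} cannot be reached from the start state, so discard them.
Initial partition by acceptance: {4} | {1,3,5,6}.
On input a, block {1,3,5,6} splits into {1,3,6} and {5}.
Refine {1,3,6} on symbol a: members go to different blocks, giving {3,6} and {1}.
Split {3,6} by δ(·,a) → {3} and {6}.
Stable partition: {4} | {3} | {5} | {1} | {6} — 5 equivalence classes.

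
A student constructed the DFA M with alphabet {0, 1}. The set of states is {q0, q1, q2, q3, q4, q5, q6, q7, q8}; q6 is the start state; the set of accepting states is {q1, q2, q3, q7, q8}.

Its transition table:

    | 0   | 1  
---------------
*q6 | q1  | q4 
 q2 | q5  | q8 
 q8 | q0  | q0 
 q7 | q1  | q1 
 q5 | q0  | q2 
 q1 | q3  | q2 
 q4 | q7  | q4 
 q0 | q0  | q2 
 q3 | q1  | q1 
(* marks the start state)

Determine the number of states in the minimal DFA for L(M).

All states are reachable from the start state.
P0 = {q1,q2,q3,q7,q8} | {q0,q4,q5,q6}.
Split {q1,q2,q3,q7,q8} by δ(·,0) → {q1,q3,q7} and {q2,q8}.
On input 1, block {q1,q3,q7} splits into {q3,q7} and {q1}.
Refine {q0,q4,q5,q6} on symbol 0: members go to different blocks, giving {q0,q5} and {q4} and {q6}.
Refine {q2,q8} on symbol 1: members go to different blocks, giving {q2} and {q8}.
Stable partition: {q3,q7} | {q0,q5} | {q2} | {q1} | {q4} | {q6} | {q8} — 7 equivalence classes.

7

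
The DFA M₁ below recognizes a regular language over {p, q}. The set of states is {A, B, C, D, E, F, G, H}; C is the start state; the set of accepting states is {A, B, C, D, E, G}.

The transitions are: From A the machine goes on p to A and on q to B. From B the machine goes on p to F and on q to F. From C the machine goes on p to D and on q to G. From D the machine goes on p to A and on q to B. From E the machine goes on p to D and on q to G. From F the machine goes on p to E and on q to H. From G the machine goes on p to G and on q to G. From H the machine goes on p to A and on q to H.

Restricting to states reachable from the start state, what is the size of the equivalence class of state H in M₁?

1

Start with accepting vs non-accepting: {A,B,C,D,E,G} | {F,H}.
On input p, block {A,B,C,D,E,G} splits into {A,C,D,E,G} and {B}.
Split {A,C,D,E,G} by δ(·,q) → {C,E,G} and {A,D}.
Split {C,E,G} by δ(·,p) → {C,E} and {G}.
Refine {F,H} on symbol p: members go to different blocks, giving {F} and {H}.
No further refinement is possible. Final partition (6 blocks): {C,E} | {F} | {B} | {A,D} | {G} | {H}.
State H belongs to the block {H}, which has 1 states.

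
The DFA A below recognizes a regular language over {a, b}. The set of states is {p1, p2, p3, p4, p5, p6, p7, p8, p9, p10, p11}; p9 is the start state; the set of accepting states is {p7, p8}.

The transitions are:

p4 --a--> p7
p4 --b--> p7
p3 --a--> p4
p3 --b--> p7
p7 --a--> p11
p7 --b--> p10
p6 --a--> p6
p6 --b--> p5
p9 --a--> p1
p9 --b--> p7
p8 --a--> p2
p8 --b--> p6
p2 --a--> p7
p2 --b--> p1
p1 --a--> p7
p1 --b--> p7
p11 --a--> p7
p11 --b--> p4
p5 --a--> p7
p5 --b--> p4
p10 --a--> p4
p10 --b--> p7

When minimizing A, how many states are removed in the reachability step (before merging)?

5

BFS from p9 reaches {p1, p4, p7, p9, p10, p11}; the 5 state(s) p2, p3, p5, p6, p8 are never visited.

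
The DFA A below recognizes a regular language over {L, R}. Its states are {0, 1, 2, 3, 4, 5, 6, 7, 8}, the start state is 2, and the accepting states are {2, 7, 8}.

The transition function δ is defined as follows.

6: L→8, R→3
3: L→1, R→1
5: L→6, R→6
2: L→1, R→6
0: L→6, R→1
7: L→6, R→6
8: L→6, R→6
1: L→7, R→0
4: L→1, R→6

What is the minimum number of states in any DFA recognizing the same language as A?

3

First remove the unreachable states {4,5}; 7 states remain.
Initial partition by acceptance: {2,7,8} | {0,1,3,6}.
On input L, block {0,1,3,6} splits into {0,3} and {1,6}.
The partition is now stable with 3 blocks: {2,7,8} | {0,3} | {1,6}.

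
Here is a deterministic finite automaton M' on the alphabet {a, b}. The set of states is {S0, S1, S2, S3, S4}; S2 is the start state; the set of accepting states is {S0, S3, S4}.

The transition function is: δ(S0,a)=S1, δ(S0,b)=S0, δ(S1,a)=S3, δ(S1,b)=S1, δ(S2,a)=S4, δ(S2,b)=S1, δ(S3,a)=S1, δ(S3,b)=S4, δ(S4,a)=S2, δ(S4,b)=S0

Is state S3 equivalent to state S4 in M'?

Yes

Start with accepting vs non-accepting: {S0,S3,S4} | {S1,S2}.
The partition is now stable with 2 blocks: {S0,S3,S4} | {S1,S2}.
S3 and S4 lie in the same block of the stable partition, so they are equivalent — no string distinguishes them.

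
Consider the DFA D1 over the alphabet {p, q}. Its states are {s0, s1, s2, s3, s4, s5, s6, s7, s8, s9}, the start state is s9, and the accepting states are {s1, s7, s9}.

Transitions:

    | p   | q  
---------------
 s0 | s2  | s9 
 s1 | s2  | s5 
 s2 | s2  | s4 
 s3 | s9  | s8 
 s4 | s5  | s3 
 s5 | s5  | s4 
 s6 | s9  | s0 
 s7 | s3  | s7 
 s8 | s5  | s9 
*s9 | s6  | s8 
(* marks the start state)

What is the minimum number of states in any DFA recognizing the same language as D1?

5

States {s1,s7} cannot be reached from the start state, so discard them.
P0 = {s9} | {s0,s2,s3,s4,s5,s6,s8}.
Split {s0,s2,s3,s4,s5,s6,s8} by δ(·,p) → {s0,s2,s4,s5,s8} and {s3,s6}.
Refine {s0,s2,s4,s5,s8} on symbol q: members go to different blocks, giving {s0,s8} and {s2,s5} and {s4}.
The partition is now stable with 5 blocks: {s9} | {s0,s8} | {s3,s6} | {s2,s5} | {s4}.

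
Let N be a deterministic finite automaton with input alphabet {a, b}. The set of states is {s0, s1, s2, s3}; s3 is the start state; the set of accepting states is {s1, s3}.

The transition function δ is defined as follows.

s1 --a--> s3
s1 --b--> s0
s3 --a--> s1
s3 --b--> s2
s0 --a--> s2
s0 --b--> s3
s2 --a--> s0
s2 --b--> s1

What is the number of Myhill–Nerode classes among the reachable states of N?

2

Every state is reachable, so we keep all 4.
Initial partition by acceptance: {s1,s3} | {s0,s2}.
Stable partition: {s1,s3} | {s0,s2} — 2 equivalence classes.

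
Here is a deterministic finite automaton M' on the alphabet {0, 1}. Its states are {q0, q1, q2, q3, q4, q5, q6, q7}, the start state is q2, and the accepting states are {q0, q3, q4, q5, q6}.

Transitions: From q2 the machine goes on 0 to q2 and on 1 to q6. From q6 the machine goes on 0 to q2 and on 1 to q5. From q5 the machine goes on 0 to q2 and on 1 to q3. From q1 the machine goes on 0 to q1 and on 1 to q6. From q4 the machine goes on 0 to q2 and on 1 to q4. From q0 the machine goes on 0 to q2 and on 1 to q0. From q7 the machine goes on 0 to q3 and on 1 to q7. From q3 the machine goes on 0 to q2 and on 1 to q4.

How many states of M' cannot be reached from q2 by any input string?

3

BFS from q2 reaches {q2, q3, q4, q5, q6}; the 3 state(s) q0, q1, q7 are never visited.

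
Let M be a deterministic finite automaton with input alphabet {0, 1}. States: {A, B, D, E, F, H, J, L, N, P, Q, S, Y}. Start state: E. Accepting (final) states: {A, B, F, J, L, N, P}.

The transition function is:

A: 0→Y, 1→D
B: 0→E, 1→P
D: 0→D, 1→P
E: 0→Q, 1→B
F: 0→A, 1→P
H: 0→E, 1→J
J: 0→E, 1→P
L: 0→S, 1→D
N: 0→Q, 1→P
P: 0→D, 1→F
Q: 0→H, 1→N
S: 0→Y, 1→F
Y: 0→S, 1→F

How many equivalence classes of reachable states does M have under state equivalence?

7

First remove the unreachable states {L}; 12 states remain.
P0 = {A,B,F,J,N,P} | {D,E,H,Q,S,Y}.
Split {A,B,F,J,N,P} by δ(·,0) → {A,B,J,N,P} and {F}.
Refine {A,B,J,N,P} on symbol 1: members go to different blocks, giving {B,J,N} and {A} and {P}.
Refine {D,E,H,Q,S,Y} on symbol 1: members go to different blocks, giving {E,H,Q} and {S,Y} and {D}.
Stable partition: {B,J,N} | {E,H,Q} | {F} | {A} | {P} | {S,Y} | {D} — 7 equivalence classes.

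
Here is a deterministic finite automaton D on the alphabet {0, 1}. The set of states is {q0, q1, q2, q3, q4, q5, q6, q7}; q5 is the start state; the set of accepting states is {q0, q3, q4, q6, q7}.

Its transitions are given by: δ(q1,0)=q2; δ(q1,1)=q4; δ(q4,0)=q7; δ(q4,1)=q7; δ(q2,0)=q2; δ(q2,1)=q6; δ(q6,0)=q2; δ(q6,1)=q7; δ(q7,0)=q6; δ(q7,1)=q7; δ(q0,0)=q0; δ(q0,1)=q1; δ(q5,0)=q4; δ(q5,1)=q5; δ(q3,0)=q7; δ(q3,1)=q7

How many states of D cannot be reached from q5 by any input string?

No path from q5 leads to q0, q1, q3; the other 5 states are all reachable.

3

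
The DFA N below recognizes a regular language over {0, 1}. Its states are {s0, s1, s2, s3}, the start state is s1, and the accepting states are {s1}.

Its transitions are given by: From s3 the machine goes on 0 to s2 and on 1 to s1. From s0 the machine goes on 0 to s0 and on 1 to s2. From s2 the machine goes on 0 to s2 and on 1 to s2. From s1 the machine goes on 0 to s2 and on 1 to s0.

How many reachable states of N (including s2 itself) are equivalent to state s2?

States {s3} cannot be reached from the start state, so discard them.
Initial partition by acceptance: {s1} | {s0,s2}.
No further refinement is possible. Final partition (2 blocks): {s1} | {s0,s2}.
State s2 belongs to the block {s0,s2}, which has 2 states.

2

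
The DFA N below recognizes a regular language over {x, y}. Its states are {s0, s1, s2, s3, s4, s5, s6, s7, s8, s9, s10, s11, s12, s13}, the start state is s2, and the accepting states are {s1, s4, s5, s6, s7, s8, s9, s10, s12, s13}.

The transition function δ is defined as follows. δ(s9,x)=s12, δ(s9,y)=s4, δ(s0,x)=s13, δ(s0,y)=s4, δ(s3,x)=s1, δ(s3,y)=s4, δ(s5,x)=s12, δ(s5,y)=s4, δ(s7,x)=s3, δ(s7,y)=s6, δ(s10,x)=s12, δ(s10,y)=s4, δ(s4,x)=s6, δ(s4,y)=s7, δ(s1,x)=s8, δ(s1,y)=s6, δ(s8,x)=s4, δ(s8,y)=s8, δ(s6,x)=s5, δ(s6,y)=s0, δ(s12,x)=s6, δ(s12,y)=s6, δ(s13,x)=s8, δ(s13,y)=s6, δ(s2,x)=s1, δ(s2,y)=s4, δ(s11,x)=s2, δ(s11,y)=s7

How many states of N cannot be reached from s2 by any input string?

3

BFS from s2 reaches {s0, s1, s2, s3, s4, s5, s6, s7, s8, s12, s13}; the 3 state(s) s9, s10, s11 are never visited.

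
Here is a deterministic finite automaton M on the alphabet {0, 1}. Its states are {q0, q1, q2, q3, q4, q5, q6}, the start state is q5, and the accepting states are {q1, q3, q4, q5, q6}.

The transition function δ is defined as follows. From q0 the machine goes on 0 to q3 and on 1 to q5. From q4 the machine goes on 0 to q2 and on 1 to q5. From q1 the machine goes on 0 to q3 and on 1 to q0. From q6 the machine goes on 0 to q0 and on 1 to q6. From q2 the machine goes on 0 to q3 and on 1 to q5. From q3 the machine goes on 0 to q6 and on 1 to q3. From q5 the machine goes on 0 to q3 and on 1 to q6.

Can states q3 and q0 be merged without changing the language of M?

Reachable states from the start: {q0,q3,q5,q6}. Unreachable: {q1,q2,q4} — drop them.
Start with accepting vs non-accepting: {q3,q5,q6} | {q0}.
Refine {q3,q5,q6} on symbol 0: members go to different blocks, giving {q3,q5} and {q6}.
Split {q3,q5} by δ(·,0) → {q3} and {q5}.
Stable partition: {q3} | {q0} | {q6} | {q5} — 4 equivalence classes.
q3 and q0 end up in different blocks, so they are distinguishable. For instance, the string 'ε' is accepted from only q3.

No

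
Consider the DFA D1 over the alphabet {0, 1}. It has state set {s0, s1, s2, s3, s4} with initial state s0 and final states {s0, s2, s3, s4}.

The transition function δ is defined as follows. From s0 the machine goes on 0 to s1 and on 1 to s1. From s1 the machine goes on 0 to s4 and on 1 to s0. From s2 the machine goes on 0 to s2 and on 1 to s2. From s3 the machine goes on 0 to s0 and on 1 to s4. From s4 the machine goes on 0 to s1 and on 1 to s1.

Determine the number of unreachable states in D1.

Starting at s0 and following transitions, the reachable set is {s0, s1, s4}. That leaves s2, s3 unreachable — 2 in total.

2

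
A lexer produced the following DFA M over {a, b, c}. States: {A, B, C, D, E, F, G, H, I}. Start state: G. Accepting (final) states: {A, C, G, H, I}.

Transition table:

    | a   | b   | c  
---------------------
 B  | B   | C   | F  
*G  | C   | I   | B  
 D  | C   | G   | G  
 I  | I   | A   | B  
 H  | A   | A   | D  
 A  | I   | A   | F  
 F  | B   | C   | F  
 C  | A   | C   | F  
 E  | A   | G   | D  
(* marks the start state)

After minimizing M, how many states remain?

First remove the unreachable states {D,E,H}; 6 states remain.
P0 = {A,C,G,I} | {B,F}.
The partition is now stable with 2 blocks: {A,C,G,I} | {B,F}.

2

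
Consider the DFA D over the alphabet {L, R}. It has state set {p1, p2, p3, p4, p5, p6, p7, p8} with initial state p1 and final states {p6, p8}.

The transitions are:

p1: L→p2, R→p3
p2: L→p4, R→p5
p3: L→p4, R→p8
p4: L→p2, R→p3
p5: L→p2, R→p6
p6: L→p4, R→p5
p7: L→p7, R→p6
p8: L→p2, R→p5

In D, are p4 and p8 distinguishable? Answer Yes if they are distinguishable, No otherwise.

First remove the unreachable states {p7}; 7 states remain.
Initial partition by acceptance: {p6,p8} | {p1,p2,p3,p4,p5}.
Refine {p1,p2,p3,p4,p5} on symbol R: members go to different blocks, giving {p1,p2,p4} and {p3,p5}.
The partition is now stable with 3 blocks: {p6,p8} | {p1,p2,p4} | {p3,p5}.
p4 and p8 end up in different blocks, so they are distinguishable. For instance, the string 'ε' is accepted from only p8.

Yes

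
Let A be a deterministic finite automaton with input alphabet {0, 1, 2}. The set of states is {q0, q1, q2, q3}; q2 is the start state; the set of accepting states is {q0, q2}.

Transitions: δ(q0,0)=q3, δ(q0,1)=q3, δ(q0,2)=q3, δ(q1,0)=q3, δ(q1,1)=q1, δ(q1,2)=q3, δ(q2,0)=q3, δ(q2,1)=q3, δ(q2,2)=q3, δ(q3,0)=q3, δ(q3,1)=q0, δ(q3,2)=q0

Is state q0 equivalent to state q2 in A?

Yes

States {q1} cannot be reached from the start state, so discard them.
Initial partition by acceptance: {q0,q2} | {q3}.
The partition is now stable with 2 blocks: {q0,q2} | {q3}.
q0 and q2 lie in the same block of the stable partition, so they are equivalent — no string distinguishes them.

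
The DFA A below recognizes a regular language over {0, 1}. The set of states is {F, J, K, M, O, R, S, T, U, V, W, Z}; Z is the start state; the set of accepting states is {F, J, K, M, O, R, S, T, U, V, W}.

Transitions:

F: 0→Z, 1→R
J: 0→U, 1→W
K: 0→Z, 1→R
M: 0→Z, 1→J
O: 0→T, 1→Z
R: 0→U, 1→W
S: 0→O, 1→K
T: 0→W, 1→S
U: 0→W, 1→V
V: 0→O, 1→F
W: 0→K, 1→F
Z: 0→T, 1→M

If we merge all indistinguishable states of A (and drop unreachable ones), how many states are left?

7

Initial partition by acceptance: {F,J,K,M,O,R,S,T,U,V,W} | {Z}.
Refine {F,J,K,M,O,R,S,T,U,V,W} on symbol 0: members go to different blocks, giving {J,O,R,S,T,U,V,W} and {F,K,M}.
Split {J,O,R,S,T,U,V,W} by δ(·,0) → {J,O,R,S,T,U,V} and {W}.
Split {J,O,R,S,T,U,V} by δ(·,0) → {J,O,R,S,V} and {T,U}.
On input 0, block {J,O,R,S,V} splits into {J,O,R} and {S,V}.
On input 1, block {J,O,R} splits into {J,R} and {O}.
Stable partition: {J,R} | {Z} | {F,K,M} | {W} | {T,U} | {S,V} | {O} — 7 equivalence classes.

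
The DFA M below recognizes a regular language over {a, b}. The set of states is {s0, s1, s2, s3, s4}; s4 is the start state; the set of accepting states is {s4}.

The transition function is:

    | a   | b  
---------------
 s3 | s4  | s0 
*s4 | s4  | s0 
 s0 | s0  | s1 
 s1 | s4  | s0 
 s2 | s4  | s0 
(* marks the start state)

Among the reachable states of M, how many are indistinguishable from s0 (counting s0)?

1

Reachable states from the start: {s0,s1,s4}. Unreachable: {s2,s3} — drop them.
Initial partition by acceptance: {s4} | {s0,s1}.
Refine {s0,s1} on symbol a: members go to different blocks, giving {s0} and {s1}.
The partition is now stable with 3 blocks: {s4} | {s0} | {s1}.
The equivalence class containing s0 is {s0}, of size 1.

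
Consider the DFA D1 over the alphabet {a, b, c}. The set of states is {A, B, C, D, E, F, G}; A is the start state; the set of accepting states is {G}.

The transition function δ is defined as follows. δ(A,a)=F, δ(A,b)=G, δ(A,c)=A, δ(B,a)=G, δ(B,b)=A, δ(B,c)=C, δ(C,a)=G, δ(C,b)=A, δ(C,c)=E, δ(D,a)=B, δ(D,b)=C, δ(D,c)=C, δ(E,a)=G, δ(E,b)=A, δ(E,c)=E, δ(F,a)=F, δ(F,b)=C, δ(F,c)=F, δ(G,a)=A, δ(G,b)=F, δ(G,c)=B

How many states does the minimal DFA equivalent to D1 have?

4

States {D} cannot be reached from the start state, so discard them.
Start with accepting vs non-accepting: {G} | {A,B,C,E,F}.
Refine {A,B,C,E,F} on symbol a: members go to different blocks, giving {B,C,E} and {A,F}.
On input b, block {A,F} splits into {A} and {F}.
No further refinement is possible. Final partition (4 blocks): {G} | {B,C,E} | {A} | {F}.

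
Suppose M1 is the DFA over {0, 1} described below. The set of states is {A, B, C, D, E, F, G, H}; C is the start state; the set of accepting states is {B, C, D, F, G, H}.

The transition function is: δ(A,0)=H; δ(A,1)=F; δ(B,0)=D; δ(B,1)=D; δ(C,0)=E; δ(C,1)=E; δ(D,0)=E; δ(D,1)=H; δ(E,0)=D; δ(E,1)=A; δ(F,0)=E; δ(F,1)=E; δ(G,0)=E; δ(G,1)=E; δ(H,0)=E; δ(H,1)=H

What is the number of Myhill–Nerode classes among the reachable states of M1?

Reachable states from the start: {A,C,D,E,F,H}. Unreachable: {B,G} — drop them.
P0 = {C,D,F,H} | {A,E}.
Refine {C,D,F,H} on symbol 1: members go to different blocks, giving {C,F} and {D,H}.
Refine {A,E} on symbol 1: members go to different blocks, giving {A} and {E}.
The partition is now stable with 4 blocks: {C,F} | {A} | {D,H} | {E}.

4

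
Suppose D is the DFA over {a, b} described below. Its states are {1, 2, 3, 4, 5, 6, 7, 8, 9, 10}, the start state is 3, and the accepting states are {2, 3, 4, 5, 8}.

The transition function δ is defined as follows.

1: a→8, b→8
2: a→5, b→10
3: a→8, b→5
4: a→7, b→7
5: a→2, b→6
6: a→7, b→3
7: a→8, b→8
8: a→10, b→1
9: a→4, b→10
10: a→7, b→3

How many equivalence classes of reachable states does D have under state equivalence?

Reachable states from the start: {1,2,3,5,6,7,8,10}. Unreachable: {4,9} — drop them.
Start with accepting vs non-accepting: {2,3,5,8} | {1,6,7,10}.
On input a, block {2,3,5,8} splits into {2,3,5} and {8}.
Refine {2,3,5} on symbol a: members go to different blocks, giving {2,5} and {3}.
Split {1,6,7,10} by δ(·,a) → {1,7} and {6,10}.
Stable partition: {2,5} | {1,7} | {8} | {3} | {6,10} — 5 equivalence classes.

5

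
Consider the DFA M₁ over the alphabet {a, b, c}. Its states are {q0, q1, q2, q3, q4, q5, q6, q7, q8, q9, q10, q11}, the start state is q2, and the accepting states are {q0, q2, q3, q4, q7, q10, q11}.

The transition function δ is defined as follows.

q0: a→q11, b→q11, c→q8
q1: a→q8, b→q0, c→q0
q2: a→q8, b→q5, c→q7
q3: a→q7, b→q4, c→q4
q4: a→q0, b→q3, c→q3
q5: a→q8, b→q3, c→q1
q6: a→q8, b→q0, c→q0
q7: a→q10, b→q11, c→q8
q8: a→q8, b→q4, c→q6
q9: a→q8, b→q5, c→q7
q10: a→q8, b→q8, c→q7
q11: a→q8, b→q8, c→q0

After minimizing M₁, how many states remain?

Reachable states from the start: {q0,q1,q2,q3,q4,q5,q6,q7,q8,q10,q11}. Unreachable: {q9} — drop them.
Start with accepting vs non-accepting: {q0,q2,q3,q4,q7,q10,q11} | {q1,q5,q6,q8}.
On input a, block {q0,q2,q3,q4,q7,q10,q11} splits into {q0,q3,q4,q7} and {q2,q10,q11}.
Split {q0,q3,q4,q7} by δ(·,a) → {q0,q7} and {q3,q4}.
Refine {q1,q5,q6,q8} on symbol b: members go to different blocks, giving {q1,q6} and {q5,q8}.
Stable partition: {q0,q7} | {q1,q6} | {q2,q10,q11} | {q3,q4} | {q5,q8} — 5 equivalence classes.

5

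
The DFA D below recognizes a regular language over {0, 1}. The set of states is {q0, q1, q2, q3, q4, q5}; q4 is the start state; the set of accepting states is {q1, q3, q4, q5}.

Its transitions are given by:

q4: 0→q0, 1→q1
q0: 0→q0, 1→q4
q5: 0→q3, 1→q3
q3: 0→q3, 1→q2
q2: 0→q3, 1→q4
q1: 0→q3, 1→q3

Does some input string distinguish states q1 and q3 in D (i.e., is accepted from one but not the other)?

States {q5} cannot be reached from the start state, so discard them.
P0 = {q1,q3,q4} | {q0,q2}.
Split {q1,q3,q4} by δ(·,0) → {q1,q3} and {q4}.
On input 1, block {q1,q3} splits into {q1} and {q3}.
Refine {q0,q2} on symbol 0: members go to different blocks, giving {q0} and {q2}.
The partition is now stable with 5 blocks: {q1} | {q0} | {q4} | {q3} | {q2}.
q1 and q3 end up in different blocks, so they are distinguishable. For instance, the string '1' is accepted from only q1.

Yes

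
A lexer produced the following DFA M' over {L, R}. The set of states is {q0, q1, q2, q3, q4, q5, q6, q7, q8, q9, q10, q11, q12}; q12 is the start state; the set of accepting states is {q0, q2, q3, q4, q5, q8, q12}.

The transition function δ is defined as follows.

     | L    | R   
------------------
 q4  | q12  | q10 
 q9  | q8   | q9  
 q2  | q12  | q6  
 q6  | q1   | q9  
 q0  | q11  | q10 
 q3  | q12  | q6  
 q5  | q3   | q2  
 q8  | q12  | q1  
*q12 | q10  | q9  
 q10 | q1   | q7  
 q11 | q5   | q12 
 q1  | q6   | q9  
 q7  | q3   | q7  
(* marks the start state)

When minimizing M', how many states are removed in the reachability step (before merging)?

Starting at q12 and following transitions, the reachable set is {q1, q3, q6, q7, q8, q9, q10, q12}. That leaves q0, q2, q4, q5, q11 unreachable — 5 in total.

5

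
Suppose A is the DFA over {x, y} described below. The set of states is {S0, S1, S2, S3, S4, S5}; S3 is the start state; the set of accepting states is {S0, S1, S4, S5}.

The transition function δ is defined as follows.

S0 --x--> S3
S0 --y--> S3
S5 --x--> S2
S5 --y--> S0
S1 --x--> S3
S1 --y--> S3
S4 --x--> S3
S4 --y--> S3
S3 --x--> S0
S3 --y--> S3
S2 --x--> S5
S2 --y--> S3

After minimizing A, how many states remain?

2

States {S1,S2,S4,S5} cannot be reached from the start state, so discard them.
Start with accepting vs non-accepting: {S0} | {S3}.
Stable partition: {S0} | {S3} — 2 equivalence classes.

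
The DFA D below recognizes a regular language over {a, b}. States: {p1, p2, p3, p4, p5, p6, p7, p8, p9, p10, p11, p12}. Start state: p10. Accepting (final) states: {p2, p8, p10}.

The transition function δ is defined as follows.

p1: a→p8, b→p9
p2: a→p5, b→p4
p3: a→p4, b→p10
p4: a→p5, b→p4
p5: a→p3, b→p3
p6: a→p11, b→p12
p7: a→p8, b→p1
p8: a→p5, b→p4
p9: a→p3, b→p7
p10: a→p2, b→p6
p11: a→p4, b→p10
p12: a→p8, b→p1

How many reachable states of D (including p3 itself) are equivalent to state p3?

2

Start with accepting vs non-accepting: {p2,p8,p10} | {p1,p3,p4,p5,p6,p7,p9,p11,p12}.
Refine {p2,p8,p10} on symbol a: members go to different blocks, giving {p2,p8} and {p10}.
On input a, block {p1,p3,p4,p5,p6,p7,p9,p11,p12} splits into {p3,p4,p5,p6,p9,p11} and {p1,p7,p12}.
Refine {p3,p4,p5,p6,p9,p11} on symbol b: members go to different blocks, giving {p3,p11} and {p4,p5} and {p6,p9}.
Split {p1,p7,p12} by δ(·,b) → {p7,p12} and {p1}.
Refine {p4,p5} on symbol a: members go to different blocks, giving {p4} and {p5}.
No further refinement is possible. Final partition (8 blocks): {p2,p8} | {p3,p11} | {p10} | {p7,p12} | {p4} | {p6,p9} | {p1} | {p5}.
State p3 belongs to the block {p3,p11}, which has 2 states.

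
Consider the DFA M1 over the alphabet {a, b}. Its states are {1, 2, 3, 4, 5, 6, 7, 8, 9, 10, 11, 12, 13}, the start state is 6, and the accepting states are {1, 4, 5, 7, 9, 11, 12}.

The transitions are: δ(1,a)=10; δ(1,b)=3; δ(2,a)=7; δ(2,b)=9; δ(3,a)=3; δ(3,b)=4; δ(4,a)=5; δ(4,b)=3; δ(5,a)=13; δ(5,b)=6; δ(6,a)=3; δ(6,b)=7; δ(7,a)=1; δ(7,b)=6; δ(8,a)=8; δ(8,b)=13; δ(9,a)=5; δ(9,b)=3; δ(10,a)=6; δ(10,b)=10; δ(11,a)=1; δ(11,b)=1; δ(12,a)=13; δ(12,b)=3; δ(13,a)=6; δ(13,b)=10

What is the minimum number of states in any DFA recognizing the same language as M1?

First remove the unreachable states {2,8,9,11,12}; 8 states remain.
Initial partition by acceptance: {1,4,5,7} | {3,6,10,13}.
On input a, block {1,4,5,7} splits into {1,5} and {4,7}.
On input b, block {3,6,10,13} splits into {3,6} and {10,13}.
Stable partition: {1,5} | {3,6} | {4,7} | {10,13} — 4 equivalence classes.

4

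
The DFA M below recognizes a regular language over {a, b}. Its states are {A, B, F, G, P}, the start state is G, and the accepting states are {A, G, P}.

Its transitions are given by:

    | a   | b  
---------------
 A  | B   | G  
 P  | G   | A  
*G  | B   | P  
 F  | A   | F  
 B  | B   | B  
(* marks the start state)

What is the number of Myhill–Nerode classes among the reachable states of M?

4

Reachable states from the start: {A,B,G,P}. Unreachable: {F} — drop them.
Initial partition by acceptance: {A,G,P} | {B}.
On input a, block {A,G,P} splits into {A,G} and {P}.
Split {A,G} by δ(·,b) → {G} and {A}.
Stable partition: {G} | {B} | {P} | {A} — 4 equivalence classes.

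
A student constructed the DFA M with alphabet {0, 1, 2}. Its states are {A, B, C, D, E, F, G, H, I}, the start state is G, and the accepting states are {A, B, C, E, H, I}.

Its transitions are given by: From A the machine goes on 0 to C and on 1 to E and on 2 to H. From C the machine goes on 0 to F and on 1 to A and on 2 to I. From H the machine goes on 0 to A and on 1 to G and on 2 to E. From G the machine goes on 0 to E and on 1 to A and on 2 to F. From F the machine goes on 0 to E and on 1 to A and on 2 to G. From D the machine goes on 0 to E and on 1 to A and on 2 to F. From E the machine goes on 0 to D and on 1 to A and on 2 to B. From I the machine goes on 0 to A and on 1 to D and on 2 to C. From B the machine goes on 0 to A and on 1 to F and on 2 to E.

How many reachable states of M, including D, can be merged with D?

3

All states are reachable from the start state.
P0 = {A,B,C,E,H,I} | {D,F,G}.
Split {A,B,C,E,H,I} by δ(·,0) → {A,B,H,I} and {C,E}.
On input 0, block {A,B,H,I} splits into {B,H,I} and {A}.
The partition is now stable with 4 blocks: {B,H,I} | {D,F,G} | {C,E} | {A}.
The equivalence class containing D is {D,F,G}, of size 3.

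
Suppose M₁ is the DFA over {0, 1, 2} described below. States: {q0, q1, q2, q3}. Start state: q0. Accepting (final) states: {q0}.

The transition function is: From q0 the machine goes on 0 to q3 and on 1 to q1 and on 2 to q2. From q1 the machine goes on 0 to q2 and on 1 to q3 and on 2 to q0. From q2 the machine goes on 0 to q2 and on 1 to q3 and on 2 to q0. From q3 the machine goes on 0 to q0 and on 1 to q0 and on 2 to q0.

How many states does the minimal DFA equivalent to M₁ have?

Start with accepting vs non-accepting: {q0} | {q1,q2,q3}.
Refine {q1,q2,q3} on symbol 0: members go to different blocks, giving {q1,q2} and {q3}.
The partition is now stable with 3 blocks: {q0} | {q1,q2} | {q3}.

3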